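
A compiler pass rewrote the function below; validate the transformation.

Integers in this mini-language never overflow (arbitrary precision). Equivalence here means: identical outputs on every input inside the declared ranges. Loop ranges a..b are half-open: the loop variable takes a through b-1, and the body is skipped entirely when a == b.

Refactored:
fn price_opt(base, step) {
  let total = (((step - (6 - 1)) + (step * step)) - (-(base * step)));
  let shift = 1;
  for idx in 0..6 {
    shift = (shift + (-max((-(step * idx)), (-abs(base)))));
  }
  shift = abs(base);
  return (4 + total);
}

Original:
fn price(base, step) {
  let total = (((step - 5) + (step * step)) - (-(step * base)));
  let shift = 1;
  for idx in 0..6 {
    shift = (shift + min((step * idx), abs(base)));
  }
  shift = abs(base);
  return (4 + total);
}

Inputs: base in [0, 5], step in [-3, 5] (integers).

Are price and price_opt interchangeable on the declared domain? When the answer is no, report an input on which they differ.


The two versions differ — the changes include min/max/abs usage differs, arithmetic usage differs, constant usage differs.
One worked example (base=4, step=5) — price: total=45, then shift=1, then (idx=0), then shift=1, then (idx=1), then shift=5, then (idx=2), then shift=9, then (idx=3), then shift=13, then (idx=4), then shift=17, then (idx=5), then shift=21, then shift=4, then returns 49; price_opt: total=45, then shift=1, then (idx=0), then shift=1, then (idx=1), then shift=5, then (idx=2), then shift=9, then (idx=3), then shift=13, then (idx=4), then shift=17, then (idx=5), then shift=21, then shift=4, then returns 49; agreement on 49.
An exhaustive pass over the 54 declared inputs shows identical outputs.
verdict: equivalent


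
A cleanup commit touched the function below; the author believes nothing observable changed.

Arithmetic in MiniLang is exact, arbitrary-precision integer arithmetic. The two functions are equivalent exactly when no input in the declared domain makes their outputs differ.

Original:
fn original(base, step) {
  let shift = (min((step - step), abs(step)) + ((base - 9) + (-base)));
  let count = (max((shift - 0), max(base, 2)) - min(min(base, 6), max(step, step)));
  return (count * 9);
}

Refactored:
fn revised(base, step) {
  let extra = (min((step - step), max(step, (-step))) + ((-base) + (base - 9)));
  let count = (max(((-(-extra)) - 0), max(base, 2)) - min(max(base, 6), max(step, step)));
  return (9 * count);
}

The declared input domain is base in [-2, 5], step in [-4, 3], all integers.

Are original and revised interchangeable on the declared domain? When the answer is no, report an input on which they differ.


Not equivalent: base=-2, step=-1 separates them (36 vs 27).
original: shift = -9; count = 4; return 36
revised: extra = -9; count = 3; return 27
verdict: not equivalent; witness: base=-2, step=-1


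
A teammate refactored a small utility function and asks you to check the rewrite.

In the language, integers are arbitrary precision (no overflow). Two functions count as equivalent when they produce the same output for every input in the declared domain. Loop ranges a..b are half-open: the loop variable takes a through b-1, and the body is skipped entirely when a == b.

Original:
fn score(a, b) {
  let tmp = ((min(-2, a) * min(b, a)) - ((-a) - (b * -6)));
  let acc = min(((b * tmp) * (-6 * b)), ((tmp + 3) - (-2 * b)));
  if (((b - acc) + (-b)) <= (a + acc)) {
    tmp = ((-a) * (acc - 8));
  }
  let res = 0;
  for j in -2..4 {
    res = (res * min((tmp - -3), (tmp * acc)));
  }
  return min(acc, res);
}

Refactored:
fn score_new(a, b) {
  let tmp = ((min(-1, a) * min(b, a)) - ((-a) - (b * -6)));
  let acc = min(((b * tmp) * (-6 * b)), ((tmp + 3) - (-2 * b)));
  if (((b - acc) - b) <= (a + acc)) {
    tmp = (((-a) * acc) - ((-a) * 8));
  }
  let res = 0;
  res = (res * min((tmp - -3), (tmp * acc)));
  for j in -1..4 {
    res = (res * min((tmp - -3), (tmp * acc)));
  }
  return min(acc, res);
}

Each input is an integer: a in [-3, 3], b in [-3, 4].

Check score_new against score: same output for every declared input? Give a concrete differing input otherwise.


Take a=-1, b=-3.
score: tmp=23, then acc=-1242, then (((b - acc) + (-b)) <= (a + acc)) is false, then res=0, then (j=-2), then res=0, then (j=-1), then res=0, then (j=0), then res=0, then (j=1), then res=0, then (j=2), then res=0, then (j=3), then res=0, then returns -1242
score_new: tmp=20, then acc=-1080, then (((b - acc) - b) <= (a + acc)) is false, then res=0, then res=0, then (j=-1), then res=0, then (j=0), then res=0, then (j=1), then res=0, then (j=2), then res=0, then (j=3), then res=0, then returns -1080
-1242 against -1080: the behavior changed.
verdict: not equivalent; witness: a=-1, b=-3


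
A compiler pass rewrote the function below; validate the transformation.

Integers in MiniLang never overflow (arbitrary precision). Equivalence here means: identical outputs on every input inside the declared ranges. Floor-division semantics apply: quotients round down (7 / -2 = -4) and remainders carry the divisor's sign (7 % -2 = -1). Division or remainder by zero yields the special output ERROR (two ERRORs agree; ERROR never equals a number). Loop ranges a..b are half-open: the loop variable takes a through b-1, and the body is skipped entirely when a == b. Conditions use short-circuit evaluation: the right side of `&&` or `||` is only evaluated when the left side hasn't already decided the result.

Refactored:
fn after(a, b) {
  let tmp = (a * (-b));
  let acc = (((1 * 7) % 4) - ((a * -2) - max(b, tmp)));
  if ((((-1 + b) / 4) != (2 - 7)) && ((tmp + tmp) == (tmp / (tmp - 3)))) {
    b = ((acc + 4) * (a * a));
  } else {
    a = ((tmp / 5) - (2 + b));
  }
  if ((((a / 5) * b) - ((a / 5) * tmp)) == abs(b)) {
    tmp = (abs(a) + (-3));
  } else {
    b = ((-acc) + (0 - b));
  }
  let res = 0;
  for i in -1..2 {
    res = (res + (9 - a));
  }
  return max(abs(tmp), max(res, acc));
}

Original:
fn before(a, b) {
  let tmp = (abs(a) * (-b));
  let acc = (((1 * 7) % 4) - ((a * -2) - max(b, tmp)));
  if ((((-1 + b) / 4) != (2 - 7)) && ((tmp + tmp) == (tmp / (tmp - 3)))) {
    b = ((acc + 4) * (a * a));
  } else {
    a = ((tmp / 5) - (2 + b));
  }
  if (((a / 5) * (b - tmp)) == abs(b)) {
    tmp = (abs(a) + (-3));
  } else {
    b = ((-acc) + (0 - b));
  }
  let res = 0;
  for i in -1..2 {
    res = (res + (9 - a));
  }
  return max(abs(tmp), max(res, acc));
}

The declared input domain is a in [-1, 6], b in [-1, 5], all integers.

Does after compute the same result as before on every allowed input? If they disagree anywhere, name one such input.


Take a=-1, b=-1.
before: tmp=1, then acc=2, then ((((-1 + b) / 4) != (2 - 7)) && ((tmp + tmp) == (tmp / (tmp - 3)))) is false, then a=-1, then (((a / 5) * (b - tmp)) == abs(b)) is false, then b=-1, then res=0, then (i=-1), then res=10, then (i=0), then res=20, then (i=1), then res=30, then returns 30
after: tmp=-1, then acc=0, then ((((-1 + b) / 4) != (2 - 7)) && ((tmp + tmp) == (tmp / (tmp - 3)))) is false, then a=-2, then ((((a / 5) * b) - ((a / 5) * tmp)) == abs(b)) is false, then b=1, then res=0, then (i=-1), then res=11, then (i=0), then res=22, then (i=1), then res=33, then returns 33
30 != 33, so the rewrite changes behavior.
verdict: not equivalent; witness: a=-1, b=-1


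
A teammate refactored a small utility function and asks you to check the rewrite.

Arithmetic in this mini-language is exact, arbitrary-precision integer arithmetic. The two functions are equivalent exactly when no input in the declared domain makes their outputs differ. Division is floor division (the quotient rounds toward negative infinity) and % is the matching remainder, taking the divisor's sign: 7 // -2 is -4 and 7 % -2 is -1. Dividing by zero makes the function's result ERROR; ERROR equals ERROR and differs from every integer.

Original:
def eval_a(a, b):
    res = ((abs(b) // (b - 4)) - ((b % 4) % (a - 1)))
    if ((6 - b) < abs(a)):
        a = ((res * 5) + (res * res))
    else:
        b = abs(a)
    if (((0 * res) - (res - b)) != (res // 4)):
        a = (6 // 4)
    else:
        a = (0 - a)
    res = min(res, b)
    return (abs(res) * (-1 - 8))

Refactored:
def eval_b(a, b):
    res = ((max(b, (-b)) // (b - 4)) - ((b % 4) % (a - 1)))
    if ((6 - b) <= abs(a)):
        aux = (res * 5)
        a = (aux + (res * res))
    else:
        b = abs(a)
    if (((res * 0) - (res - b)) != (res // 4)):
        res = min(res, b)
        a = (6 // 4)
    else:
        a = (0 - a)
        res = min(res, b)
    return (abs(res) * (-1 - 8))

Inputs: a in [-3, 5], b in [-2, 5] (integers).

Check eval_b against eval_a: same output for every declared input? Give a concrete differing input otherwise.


At a=-1, b=5: eval_a gives -9, eval_b gives -45.
verdict: not equivalent; witness: a=-1, b=5


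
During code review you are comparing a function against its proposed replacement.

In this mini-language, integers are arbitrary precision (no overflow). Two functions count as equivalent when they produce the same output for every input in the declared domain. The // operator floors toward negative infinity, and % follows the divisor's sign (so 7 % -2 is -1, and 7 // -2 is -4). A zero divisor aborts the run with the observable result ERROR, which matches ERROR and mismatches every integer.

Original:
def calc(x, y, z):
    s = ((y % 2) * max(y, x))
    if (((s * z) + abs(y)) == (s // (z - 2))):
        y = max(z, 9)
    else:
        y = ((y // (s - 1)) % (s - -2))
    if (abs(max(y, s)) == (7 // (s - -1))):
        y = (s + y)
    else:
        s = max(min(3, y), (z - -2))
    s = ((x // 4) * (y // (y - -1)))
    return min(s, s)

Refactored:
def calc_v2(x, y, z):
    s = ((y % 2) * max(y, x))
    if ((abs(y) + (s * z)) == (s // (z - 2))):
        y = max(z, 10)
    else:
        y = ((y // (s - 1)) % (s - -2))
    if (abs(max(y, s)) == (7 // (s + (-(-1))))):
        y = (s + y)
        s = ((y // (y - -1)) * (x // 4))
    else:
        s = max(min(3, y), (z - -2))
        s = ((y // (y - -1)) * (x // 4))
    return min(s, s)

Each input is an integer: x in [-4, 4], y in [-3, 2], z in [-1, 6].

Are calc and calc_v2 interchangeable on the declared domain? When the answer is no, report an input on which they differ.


Although `9` became `10`, no input in the stated domain can expose it; all 432 inputs agree.
verdict: equivalent


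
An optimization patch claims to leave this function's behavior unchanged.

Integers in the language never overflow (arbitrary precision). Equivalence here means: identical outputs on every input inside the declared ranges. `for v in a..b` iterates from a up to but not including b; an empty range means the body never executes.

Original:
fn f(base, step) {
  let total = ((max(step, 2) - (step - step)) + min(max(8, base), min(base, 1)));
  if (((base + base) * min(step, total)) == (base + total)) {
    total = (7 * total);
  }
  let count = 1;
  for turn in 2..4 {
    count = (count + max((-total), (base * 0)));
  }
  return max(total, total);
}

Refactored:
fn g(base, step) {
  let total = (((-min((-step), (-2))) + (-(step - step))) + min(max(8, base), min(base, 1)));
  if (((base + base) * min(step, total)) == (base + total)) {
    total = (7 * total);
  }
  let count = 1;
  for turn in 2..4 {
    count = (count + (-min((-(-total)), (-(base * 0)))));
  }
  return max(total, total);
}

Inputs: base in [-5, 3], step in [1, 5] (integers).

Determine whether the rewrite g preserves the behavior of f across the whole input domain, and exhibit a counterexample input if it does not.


Comparing the listings, the differences include: min/max/abs usage differs, plus arithmetic usage differs.
One worked example (base=-3, step=5) — f: total becomes 2; next (((base + base) * min(step, total)) == (base + total)) evaluates to false; next count becomes 1; next at turn=2:; next count becomes 1; next at turn=3:; next count becomes 1; next final value 2; g: total becomes 2; next (((base + base) * min(step, total)) == (base + total)) evaluates to false; next count becomes 1; next at turn=2:; next count becomes 1; next at turn=3:; next count becomes 1; next final value 2; agreement on 2.
An exhaustive pass over the 45 declared inputs shows identical outputs.
verdict: equivalent


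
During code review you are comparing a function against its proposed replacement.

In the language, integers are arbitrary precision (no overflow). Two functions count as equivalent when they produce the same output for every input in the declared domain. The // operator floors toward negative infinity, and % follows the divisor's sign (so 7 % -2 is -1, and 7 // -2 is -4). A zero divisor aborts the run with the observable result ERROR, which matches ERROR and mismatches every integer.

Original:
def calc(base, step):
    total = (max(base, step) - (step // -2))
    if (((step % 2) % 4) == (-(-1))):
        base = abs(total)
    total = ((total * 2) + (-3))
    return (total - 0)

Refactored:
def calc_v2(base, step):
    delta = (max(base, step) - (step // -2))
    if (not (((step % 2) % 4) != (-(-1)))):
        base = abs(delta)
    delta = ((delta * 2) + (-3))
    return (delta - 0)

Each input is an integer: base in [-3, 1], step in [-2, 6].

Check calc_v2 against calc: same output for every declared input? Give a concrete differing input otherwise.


Comparing the listings, the differences include: boolean connective usage differs, local variable names differ, comparison usage differs.
As a probe, take base=-1, step=5: calc runs total=8, then (((step % 2) % 4) == (-(-1))) is true, then base=8, then total=13, then returns 13; calc_v2 runs delta=8, then (not (((step % 2) % 4) != (-(-1)))) is true, then base=8, then delta=13, then returns 13; both end at 13.
Sweeping the whole domain (45 inputs) finds no disagreement.
verdict: equivalent


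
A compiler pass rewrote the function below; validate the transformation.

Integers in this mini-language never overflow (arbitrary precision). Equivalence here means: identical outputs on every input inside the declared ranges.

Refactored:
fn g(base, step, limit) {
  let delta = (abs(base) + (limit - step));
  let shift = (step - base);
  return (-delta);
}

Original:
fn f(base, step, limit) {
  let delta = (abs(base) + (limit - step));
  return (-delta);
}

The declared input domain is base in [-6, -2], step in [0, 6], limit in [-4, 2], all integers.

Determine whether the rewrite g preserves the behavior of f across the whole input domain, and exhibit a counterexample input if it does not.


Behavior is preserved: although statement counts differ, arithmetic usage differs, local variable names differ, the outputs never diverge.
One worked example (base=-4, step=2, limit=-3) — f: delta = -1; return 1; g: delta = -1; shift = 6; return 1; agreement on 1.
An exhaustive pass over the 245 declared inputs shows identical outputs.
verdict: equivalent


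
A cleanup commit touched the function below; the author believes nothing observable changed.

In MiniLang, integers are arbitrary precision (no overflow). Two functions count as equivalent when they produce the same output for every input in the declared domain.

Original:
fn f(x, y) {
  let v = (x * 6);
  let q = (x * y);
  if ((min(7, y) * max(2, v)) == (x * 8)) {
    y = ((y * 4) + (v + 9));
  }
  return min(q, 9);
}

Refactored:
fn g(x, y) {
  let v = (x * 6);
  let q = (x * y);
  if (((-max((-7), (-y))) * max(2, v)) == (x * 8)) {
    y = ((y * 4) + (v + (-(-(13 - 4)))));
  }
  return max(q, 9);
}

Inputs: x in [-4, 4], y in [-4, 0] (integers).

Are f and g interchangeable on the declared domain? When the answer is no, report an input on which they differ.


There is a counterexample at x=-4, y=-4: 9 on one side, 16 on the other.
f: v = -24; q = 16; ((min(7, y) * max(2, v)) == (x * 8)) -> false; return 9
g: v = -24; q = 16; (((-max((-7), (-y))) * max(2, v)) == (x * 8)) -> false; return 16
verdict: not equivalent; witness: x=-4, y=-4


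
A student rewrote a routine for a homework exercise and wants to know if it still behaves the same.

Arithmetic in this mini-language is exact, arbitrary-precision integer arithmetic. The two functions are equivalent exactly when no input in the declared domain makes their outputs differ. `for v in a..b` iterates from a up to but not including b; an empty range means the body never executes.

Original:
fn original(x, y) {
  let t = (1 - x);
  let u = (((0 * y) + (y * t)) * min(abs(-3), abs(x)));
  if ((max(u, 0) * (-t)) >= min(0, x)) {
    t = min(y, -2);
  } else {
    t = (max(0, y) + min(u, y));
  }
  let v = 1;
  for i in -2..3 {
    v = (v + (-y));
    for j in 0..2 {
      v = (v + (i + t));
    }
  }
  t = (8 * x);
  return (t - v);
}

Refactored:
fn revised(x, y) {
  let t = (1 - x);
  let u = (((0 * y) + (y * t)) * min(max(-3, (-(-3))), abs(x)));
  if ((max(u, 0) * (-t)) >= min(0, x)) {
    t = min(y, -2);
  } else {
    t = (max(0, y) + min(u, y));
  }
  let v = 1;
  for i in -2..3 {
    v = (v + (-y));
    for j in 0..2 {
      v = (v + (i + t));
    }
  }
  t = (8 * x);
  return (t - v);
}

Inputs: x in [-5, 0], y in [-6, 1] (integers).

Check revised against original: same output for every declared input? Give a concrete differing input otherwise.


This is a faithful refactor — min/max/abs usage differs; and constant usage differs, but the computed results match everywhere.
Spot check at x=-1, y=-3 — original: t := 2 | u := -6 | ((max(u, 0) * (-t)) >= min(0, x)): true | t := -3 | v := 1 | iter i=-2: | v := 4 | iter j=0: | v := -1 | iter j=1: | v := -6 | iter i=-1: | v := -3 | iter j=0: | v := -7 | iter j=1: | v := -11 | iter i=0: | v := -8 | iter j=0: | v := -11 | iter j=1: | v := -14 | iter i=1: | v := -11 | iter j=0: | v := -13 | iter j=1: | v := -15 | iter i=2: | v := -12 | iter j=0: | v := -13 | iter j=1: | v := -14 | t := -8 | result 6. revised: t := 2 | u := -6 | ((max(u, 0) * (-t)) >= min(0, x)): true | t := -3 | v := 1 | iter i=-2: | v := 4 | iter j=0: | v := -1 | iter j=1: | v := -6 | iter i=-1: | v := -3 | iter j=0: | v := -7 | iter j=1: | v := -11 | iter i=0: | v := -8 | iter j=0: | v := -11 | iter j=1: | v := -14 | iter i=1: | v := -11 | iter j=0: | v := -13 | iter j=1: | v := -15 | iter i=2: | v := -12 | iter j=0: | v := -13 | iter j=1: | v := -14 | t := -8 | result 6. Both give 6.
Every one of the 48 inputs gives matching results.
verdict: equivalent


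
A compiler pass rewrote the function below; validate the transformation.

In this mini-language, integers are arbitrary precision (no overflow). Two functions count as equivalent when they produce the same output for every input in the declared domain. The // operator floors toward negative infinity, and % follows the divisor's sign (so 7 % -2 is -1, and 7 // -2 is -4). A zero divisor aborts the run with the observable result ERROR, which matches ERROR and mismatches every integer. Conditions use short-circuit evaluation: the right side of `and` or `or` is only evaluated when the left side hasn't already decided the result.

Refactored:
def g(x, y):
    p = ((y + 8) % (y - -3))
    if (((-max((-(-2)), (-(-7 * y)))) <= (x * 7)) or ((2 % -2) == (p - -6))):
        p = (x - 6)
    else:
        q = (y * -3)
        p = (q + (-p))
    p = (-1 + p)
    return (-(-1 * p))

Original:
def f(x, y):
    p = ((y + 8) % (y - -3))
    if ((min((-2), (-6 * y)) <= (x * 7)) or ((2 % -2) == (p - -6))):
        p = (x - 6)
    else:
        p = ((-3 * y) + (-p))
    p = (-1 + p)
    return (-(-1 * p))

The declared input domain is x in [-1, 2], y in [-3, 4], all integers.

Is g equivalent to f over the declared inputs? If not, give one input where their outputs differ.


There is a counterexample at x=-1, y=1: -5 on one side, -8 on the other.
f: p=1, then ((min((-2), (-6 * y)) <= (x * 7)) or ((2 % -2) == (p - -6))) is false, then p=-4, then p=-5, then returns -5
g: p=1, then (((-max((-(-2)), (-(-7 * y)))) <= (x * 7)) or ((2 % -2) == (p - -6))) is true, then p=-7, then p=-8, then returns -8
verdict: not equivalent; witness: x=-1, y=1


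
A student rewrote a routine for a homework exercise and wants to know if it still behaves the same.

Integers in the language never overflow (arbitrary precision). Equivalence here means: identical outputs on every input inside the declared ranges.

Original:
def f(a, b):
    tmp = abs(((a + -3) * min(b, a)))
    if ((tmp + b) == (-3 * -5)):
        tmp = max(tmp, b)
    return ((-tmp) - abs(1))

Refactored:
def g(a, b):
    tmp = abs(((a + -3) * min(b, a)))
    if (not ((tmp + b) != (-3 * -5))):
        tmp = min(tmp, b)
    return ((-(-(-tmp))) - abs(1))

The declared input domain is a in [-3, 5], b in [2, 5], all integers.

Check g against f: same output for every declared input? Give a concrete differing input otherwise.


a=-2, b=5 yields -11 from f but -6 from g.
verdict: not equivalent; witness: a=-2, b=5


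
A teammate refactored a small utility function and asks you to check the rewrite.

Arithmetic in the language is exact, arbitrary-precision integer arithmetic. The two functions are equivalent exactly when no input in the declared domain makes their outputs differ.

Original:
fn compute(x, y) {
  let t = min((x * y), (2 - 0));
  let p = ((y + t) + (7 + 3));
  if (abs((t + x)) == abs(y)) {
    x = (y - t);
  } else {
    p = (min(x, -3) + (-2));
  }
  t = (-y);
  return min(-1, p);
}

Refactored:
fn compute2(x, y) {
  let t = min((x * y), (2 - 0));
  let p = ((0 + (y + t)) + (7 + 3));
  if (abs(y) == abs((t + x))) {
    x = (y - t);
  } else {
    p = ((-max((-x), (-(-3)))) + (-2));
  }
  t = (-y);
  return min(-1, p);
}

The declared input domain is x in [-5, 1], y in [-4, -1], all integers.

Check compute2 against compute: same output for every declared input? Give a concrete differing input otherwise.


Behavior is preserved: although min/max/abs usage differs; also arithmetic usage differs; also constant usage differs, the outputs never diverge.
One worked example (x=-3, y=-3) — compute: t = 2; p = 9; (abs((t + x)) == abs(y)) -> false; p = -5; t = 3; return -5; compute2: t = 2; p = 9; (abs(y) == abs((t + x))) -> false; p = -5; t = 3; return -5; agreement on -5.
An exhaustive pass over the 28 declared inputs shows identical outputs.
verdict: equivalent


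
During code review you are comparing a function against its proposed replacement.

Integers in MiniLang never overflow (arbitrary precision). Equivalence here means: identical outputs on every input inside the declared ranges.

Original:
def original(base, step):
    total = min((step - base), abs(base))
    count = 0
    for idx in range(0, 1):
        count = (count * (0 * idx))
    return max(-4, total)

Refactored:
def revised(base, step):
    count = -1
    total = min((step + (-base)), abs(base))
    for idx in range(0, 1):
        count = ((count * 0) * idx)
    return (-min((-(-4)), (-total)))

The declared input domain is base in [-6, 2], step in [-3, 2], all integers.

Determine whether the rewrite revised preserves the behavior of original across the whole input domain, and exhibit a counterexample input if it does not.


The suspicious edit (`0` became `-1`) never changes the result for any input inside the declared domain.
Tracing base=-3, step=-1: original: total := 2 | count := 0 | iter idx=0: | count := 0 | result 2 | revised: count := -1 | total := 2 | iter idx=0: | count := 0 | result 2 — matching result 2.
Across all 54 domain points the two functions coincide.
verdict: equivalent


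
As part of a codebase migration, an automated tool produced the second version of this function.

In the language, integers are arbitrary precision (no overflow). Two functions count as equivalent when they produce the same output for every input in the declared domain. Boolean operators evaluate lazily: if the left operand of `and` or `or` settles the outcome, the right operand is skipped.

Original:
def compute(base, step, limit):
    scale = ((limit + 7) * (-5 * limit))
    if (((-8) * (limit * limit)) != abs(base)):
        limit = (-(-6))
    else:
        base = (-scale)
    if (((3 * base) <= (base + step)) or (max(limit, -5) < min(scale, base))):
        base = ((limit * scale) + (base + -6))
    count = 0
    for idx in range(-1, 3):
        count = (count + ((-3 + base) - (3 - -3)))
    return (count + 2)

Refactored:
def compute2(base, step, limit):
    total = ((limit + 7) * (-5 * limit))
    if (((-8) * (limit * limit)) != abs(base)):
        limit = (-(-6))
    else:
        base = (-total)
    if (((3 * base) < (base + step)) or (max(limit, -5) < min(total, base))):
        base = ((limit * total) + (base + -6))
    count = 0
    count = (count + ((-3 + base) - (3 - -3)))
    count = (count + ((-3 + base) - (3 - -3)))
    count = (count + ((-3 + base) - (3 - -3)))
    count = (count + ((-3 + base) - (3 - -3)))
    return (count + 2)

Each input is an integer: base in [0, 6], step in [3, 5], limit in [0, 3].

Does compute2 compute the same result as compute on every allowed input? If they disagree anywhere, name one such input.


These are not equivalent — on base=2, step=4, limit=0 the outputs split (-50 vs -26).
compute: scale=0, then (((-8) * (limit * limit)) != abs(base)) is true, then limit=6, then (((3 * base) <= (base + step)) or (max(limit, -5) < min(scale, base))) is true, then base=-4, then count=0, then (idx=-1), then count=-13, then (idx=0), then count=-26, then (idx=1), then count=-39, then (idx=2), then count=-52, then returns -50
compute2: total=0, then (((-8) * (limit * limit)) != abs(base)) is true, then limit=6, then (((3 * base) < (base + step)) or (max(limit, -5) < min(total, base))) is false, then count=0, then count=-7, then count=-14, then count=-21, then count=-28, then returns -26
verdict: not equivalent; witness: base=2, step=4, limit=0


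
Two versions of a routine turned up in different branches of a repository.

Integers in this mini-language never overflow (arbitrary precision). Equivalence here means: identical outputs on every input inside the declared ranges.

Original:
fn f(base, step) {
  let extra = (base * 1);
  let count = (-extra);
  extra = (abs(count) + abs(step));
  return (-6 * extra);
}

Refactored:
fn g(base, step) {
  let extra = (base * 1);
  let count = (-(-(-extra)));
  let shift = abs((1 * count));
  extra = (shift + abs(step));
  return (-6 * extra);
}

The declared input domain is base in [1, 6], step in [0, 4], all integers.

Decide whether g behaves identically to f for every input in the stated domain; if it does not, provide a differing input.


Behavior is preserved: although local variable names differ, plus constant usage differs, plus arithmetic usage differs, plus statement counts differ, the outputs never diverge.
Spot check at base=1, step=0 — f: extra becomes 1; next count becomes -1; next extra becomes 1; next final value -6. g: extra becomes 1; next count becomes -1; next shift becomes 1; next extra becomes 1; next final value -6. Both give -6.
Sweeping the whole domain (30 inputs) finds no disagreement.
verdict: equivalent


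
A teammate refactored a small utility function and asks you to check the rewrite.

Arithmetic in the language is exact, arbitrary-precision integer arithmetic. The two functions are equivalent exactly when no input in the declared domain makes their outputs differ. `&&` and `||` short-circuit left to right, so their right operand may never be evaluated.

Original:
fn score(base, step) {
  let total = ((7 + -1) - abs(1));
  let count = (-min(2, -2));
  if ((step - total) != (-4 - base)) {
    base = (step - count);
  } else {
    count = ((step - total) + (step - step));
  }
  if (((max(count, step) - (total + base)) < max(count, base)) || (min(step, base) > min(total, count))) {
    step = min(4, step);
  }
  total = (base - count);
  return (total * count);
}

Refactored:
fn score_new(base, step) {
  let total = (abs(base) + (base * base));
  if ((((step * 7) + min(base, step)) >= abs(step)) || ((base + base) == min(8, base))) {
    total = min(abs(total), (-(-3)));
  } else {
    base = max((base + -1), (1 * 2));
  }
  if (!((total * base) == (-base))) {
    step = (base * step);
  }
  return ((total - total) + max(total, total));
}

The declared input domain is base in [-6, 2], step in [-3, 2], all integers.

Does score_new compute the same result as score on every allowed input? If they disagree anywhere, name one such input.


The rewrite breaks on base=-6, step=-3, where the results are -14 and 42.
score: total=5, then count=2, then ((step - total) != (-4 - base)) is true, then base=-5, then (((max(count, step) - (total + base)) < max(count, base)) || (min(step, base) > min(total, count))) is false, then total=-7, then returns -14
score_new: total=42, then ((((step * 7) + min(base, step)) >= abs(step)) || ((base + base) == min(8, base))) is false, then base=2, then (!((total * base) == (-base))) is true, then step=-6, then returns 42
verdict: not equivalent; witness: base=-6, step=-3


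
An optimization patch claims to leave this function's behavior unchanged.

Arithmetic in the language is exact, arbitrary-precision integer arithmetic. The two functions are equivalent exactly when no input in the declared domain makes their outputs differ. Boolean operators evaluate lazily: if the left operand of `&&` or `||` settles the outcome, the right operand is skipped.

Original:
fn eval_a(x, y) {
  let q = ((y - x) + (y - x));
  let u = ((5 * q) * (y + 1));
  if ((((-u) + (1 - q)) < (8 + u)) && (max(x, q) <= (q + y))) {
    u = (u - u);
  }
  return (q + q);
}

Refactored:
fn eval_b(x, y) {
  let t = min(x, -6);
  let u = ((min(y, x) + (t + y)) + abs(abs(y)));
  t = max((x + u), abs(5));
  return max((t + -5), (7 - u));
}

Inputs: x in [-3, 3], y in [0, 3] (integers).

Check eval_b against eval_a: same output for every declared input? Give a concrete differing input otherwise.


The rewrite breaks on x=-3, y=0, where the results are 12 and 16.
eval_a: q = 6; u = 30; ((((-u) + (1 - q)) < (8 + u)) && (max(x, q) <= (q + y))) -> true; u = 0; return 12
eval_b: t = -6; u = -9; t = 5; return 16
verdict: not equivalent; witness: x=-3, y=0


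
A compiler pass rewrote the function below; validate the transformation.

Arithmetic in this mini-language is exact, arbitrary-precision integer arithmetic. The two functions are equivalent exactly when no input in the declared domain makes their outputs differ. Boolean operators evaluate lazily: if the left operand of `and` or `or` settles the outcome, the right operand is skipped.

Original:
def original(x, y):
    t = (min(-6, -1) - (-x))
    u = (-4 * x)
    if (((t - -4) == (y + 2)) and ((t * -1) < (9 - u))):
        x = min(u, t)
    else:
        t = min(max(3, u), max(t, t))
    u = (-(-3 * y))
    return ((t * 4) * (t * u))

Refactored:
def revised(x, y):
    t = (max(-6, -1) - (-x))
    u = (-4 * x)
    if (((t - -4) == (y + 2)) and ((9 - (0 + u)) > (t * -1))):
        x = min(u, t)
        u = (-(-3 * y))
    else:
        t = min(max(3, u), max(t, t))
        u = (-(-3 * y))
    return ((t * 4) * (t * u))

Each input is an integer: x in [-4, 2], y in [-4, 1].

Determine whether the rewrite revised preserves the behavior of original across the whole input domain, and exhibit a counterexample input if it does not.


Run the pair on x=-4, y=-4.
original: t becomes -10; next u becomes 16; next (((t - -4) == (y + 2)) and ((t * -1) < (9 - u))) evaluates to false; next t becomes -10; next u becomes -12; next final value -4800
revised: t becomes -5; next u becomes 16; next (((t - -4) == (y + 2)) and ((9 - (0 + u)) > (t * -1))) evaluates to false; next t becomes -5; next u becomes -12; next final value -1200
-4800 != -1200, so the rewrite changes behavior.
verdict: not equivalent; witness: x=-4, y=-4


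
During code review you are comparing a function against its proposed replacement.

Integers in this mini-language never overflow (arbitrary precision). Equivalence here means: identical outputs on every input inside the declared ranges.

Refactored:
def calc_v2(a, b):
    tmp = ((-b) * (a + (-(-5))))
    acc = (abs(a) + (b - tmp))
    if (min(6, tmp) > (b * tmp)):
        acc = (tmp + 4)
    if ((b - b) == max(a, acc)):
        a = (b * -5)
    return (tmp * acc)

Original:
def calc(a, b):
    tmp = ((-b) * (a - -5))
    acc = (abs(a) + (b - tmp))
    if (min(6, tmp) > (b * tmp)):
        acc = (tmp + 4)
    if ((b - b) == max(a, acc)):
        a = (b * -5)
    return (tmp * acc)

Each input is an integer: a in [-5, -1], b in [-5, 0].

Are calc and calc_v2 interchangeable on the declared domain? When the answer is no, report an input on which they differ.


The two versions differ — the changes include arithmetic usage differs.
One worked example (a=-4, b=0) — calc: tmp=0, then acc=4, then (min(6, tmp) > (b * tmp)) is false, then ((b - b) == max(a, acc)) is false, then returns 0; calc_v2: tmp=0, then acc=4, then (min(6, tmp) > (b * tmp)) is false, then ((b - b) == max(a, acc)) is false, then returns 0; agreement on 0.
Sweeping the whole domain (30 inputs) finds no disagreement.
verdict: equivalent


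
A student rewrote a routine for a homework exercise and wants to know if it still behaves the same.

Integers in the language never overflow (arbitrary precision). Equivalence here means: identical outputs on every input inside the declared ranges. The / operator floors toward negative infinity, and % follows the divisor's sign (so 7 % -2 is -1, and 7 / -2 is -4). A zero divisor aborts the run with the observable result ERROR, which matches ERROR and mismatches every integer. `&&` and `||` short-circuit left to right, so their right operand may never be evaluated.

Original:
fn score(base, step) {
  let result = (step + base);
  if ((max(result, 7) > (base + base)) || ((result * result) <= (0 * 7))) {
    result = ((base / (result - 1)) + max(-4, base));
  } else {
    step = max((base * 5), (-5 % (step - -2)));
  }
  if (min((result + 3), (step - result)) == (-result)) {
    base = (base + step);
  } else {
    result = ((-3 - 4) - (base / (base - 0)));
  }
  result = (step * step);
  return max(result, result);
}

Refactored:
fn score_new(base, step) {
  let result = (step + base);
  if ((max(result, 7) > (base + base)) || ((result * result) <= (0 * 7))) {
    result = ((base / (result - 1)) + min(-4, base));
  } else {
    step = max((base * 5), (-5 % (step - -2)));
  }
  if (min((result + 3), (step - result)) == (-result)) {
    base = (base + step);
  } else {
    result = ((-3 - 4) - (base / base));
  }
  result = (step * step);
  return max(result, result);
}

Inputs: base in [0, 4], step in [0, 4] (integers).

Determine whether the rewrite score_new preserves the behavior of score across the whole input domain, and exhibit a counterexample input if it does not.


There is a counterexample at base=0, step=0: 0 on one side, ERROR on the other.
score: result := 0 | ((max(result, 7) > (base + base)) || ((result * result) <= (0 * 7))): true | result := 0 | (min((result + 3), (step - result)) == (-result)): true | base := 0 | result := 0 | result 0
score_new: result := 0 | ((max(result, 7) > (base + base)) || ((result * result) <= (0 * 7))): true | result := -4 | (min((result + 3), (step - result)) == (-result)): false | divide-by-zero, output ERROR
verdict: not equivalent; witness: base=0, step=0


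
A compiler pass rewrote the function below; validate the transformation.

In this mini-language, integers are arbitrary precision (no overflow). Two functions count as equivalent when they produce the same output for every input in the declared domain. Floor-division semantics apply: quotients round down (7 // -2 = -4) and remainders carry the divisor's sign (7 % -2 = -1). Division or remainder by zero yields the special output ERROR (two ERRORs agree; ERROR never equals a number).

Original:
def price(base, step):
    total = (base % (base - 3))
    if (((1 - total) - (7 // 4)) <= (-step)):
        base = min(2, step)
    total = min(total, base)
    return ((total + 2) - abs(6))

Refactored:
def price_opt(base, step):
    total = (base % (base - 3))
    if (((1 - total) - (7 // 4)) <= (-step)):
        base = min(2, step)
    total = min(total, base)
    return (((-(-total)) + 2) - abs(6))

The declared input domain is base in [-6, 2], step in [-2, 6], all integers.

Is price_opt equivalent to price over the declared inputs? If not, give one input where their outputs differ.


Differences: same computation, different form — yet all 81 inputs agree.
verdict: equivalent


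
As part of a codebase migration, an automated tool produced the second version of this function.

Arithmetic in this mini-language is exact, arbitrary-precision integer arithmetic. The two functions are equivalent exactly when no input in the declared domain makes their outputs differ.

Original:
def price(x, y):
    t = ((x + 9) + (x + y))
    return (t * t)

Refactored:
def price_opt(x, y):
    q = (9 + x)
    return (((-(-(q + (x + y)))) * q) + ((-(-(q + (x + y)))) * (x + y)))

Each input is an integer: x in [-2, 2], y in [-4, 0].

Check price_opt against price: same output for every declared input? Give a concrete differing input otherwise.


Behavior is preserved: although local variable names differ, arithmetic usage differs, the outputs never diverge.
As a probe, take x=0, y=-1: price runs t becomes 8; next final value 64; price_opt runs q becomes 9; next final value 64; both end at 64.
Across all 25 domain points the two functions coincide.
verdict: equivalent


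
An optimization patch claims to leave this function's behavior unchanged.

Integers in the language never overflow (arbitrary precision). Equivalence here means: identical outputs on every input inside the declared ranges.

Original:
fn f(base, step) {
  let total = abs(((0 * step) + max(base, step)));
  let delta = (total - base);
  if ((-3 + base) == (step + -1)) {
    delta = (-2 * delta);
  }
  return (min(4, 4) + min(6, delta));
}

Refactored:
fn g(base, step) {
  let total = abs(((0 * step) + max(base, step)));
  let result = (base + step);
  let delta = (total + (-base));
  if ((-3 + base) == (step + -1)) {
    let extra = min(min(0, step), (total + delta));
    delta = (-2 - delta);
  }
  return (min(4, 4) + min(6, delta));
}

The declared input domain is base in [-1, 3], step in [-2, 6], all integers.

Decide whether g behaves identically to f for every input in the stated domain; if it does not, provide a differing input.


Take base=0, step=-2.
f: total := 0 | delta := 0 | ((-3 + base) == (step + -1)): true | delta := 0 | result 4
g: total := 0 | result := -2 | delta := 0 | ((-3 + base) == (step + -1)): true | extra := -2 | delta := -2 | result 2
4 != 2, so the rewrite changes behavior.
verdict: not equivalent; witness: base=0, step=-2


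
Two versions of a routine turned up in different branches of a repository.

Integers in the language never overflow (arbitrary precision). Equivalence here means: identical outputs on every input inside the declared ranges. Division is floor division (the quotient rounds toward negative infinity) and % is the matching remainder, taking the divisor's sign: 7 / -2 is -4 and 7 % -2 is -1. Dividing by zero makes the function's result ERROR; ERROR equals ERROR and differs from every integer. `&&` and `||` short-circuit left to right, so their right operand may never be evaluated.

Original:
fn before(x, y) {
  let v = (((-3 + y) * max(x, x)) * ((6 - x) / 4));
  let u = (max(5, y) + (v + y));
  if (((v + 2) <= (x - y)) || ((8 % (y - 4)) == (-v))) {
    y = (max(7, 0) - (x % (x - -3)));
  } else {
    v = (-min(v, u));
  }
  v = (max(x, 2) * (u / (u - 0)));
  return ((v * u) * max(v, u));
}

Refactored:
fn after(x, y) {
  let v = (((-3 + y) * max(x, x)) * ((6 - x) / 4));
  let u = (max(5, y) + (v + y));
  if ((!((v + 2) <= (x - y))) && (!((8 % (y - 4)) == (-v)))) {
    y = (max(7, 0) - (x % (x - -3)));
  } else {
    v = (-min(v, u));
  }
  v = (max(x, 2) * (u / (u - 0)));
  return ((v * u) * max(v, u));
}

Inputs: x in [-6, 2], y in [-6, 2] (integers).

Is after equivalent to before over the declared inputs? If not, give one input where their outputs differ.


The rewrite breaks on x=-3, y=-6, where the results are 5618 and ERROR.
before: v=54, then u=53, then (((v + 2) <= (x - y)) || ((8 % (y - 4)) == (-v))) is false, then v=-53, then v=2, then returns 5618
after: v=54, then u=53, then ((!((v + 2) <= (x - y))) && (!((8 % (y - 4)) == (-v)))) is true, then a zero divisor aborts: ERROR
verdict: not equivalent; witness: x=-3, y=-6
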